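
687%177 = 156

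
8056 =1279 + 6777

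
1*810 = 810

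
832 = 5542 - 4710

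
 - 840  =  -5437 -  - 4597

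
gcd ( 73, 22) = 1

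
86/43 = 2 =2.00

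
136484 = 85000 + 51484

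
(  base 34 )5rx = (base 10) 6731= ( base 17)164g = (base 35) 5hb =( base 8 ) 15113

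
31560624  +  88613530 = 120174154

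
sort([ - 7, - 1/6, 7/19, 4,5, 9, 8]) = [ - 7,  -  1/6,7/19, 4,5 , 8,9 ] 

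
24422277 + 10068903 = 34491180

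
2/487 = 2/487 = 0.00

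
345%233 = 112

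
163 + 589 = 752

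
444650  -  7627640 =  - 7182990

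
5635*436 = 2456860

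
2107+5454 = 7561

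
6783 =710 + 6073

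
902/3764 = 451/1882 = 0.24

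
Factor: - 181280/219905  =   -352/427 = - 2^5*7^( - 1)*11^1*61^( - 1 ) 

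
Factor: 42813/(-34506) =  - 67/54 = - 2^( - 1)*3^( -3)*67^1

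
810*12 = 9720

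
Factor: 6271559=7^2*149^1*859^1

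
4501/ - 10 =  - 451 + 9/10 = -450.10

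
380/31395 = 76/6279  =  0.01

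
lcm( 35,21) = 105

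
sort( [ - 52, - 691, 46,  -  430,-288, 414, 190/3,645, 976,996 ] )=[ - 691, - 430, - 288,-52, 46, 190/3, 414,  645, 976, 996]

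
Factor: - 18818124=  - 2^2*3^1*13^1*71^1*1699^1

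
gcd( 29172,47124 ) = 2244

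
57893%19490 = 18913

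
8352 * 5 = 41760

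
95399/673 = 95399/673 = 141.75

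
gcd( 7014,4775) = 1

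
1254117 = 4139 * 303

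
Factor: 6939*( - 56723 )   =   - 393600897=-3^3 * 131^1*257^1*433^1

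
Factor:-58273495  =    -  5^1*7^2*237851^1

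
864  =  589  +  275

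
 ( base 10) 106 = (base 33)37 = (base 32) 3a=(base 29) 3j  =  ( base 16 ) 6a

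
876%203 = 64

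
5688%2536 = 616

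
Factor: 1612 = 2^2 * 13^1 *31^1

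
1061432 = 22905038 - 21843606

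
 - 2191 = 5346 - 7537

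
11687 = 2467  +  9220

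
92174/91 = 1012 + 82/91 =1012.90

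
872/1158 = 436/579=0.75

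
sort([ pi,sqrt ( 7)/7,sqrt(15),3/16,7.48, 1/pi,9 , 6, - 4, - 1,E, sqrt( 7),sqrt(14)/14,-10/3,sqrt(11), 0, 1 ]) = [  -  4, - 10/3, - 1,0, 3/16, sqrt (14)/14,1/pi, sqrt(7 ) /7,1,sqrt( 7),  E, pi,sqrt(11), sqrt( 15),  6,7.48,9 ]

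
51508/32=12877/8=1609.62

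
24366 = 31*786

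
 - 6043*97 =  - 586171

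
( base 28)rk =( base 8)1410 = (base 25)161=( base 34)ms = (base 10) 776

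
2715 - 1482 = 1233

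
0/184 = 0   =  0.00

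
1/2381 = 1/2381 = 0.00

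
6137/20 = 6137/20 = 306.85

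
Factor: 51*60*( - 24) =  - 73440 = -2^5*3^3*5^1*17^1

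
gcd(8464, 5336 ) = 184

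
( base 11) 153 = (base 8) 263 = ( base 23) 7i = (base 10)179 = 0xb3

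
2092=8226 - 6134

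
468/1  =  468=468.00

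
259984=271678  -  11694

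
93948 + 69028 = 162976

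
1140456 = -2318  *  (- 492) 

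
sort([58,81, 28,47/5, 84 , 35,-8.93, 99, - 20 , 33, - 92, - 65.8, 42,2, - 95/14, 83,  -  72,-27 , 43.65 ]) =[  -  92,  -  72,-65.8, - 27, - 20, - 8.93, - 95/14, 2,47/5, 28 , 33, 35, 42, 43.65, 58, 81, 83,84,99 ] 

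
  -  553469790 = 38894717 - 592364507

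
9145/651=295/21 = 14.05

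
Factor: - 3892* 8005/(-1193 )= 31155460/1193 =2^2 * 5^1* 7^1*139^1*1193^( - 1)*1601^1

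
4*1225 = 4900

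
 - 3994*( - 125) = 499250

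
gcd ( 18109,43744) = 1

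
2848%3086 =2848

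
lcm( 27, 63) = 189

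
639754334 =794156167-154401833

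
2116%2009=107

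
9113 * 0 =0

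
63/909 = 7/101 = 0.07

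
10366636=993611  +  9373025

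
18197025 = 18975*959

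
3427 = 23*149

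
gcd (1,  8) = 1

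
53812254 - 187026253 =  - 133213999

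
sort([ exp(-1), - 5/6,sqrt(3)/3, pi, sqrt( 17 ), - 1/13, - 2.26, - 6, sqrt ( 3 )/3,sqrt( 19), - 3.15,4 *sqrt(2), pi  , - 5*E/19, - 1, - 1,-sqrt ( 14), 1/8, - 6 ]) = [-6, - 6, - sqrt (14 ), - 3.15, - 2.26,-1, - 1,- 5/6, - 5*E/19, - 1/13, 1/8,exp ( - 1), sqrt(3)/3,sqrt(3)/3, pi, pi,sqrt( 17 ), sqrt( 19),4*sqrt ( 2 )]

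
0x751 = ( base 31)1td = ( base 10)1873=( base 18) 5e1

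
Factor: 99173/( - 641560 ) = -2^( - 3) * 5^ ( -1)*43^( - 1)*373^( - 1 )*99173^1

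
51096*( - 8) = -408768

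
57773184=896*64479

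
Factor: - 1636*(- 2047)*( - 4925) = - 2^2*5^2*23^1 *89^1*197^1*409^1 =-16493293100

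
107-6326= - 6219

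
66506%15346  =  5122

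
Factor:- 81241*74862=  - 6081863742 =- 2^1*3^2*137^1*593^1*4159^1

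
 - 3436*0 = 0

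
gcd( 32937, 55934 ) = 1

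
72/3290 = 36/1645 = 0.02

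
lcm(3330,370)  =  3330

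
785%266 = 253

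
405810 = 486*835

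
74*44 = 3256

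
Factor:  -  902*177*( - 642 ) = 2^2*3^2*11^1*41^1*59^1 * 107^1 = 102497868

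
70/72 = 35/36 = 0.97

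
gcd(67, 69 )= 1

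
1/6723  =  1/6723 = 0.00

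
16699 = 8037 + 8662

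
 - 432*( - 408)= 176256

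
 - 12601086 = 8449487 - 21050573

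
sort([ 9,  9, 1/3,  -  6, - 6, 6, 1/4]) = [ - 6 , -6,1/4 , 1/3, 6, 9, 9 ] 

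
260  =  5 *52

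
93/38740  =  93/38740 = 0.00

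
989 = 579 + 410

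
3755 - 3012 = 743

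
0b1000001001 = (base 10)521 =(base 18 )1AH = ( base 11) 434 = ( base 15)24b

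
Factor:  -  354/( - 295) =2^1*3^1 * 5^ ( - 1) = 6/5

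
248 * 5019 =1244712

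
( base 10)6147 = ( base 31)6C9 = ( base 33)5L9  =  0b1100000000011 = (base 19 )H0A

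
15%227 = 15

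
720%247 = 226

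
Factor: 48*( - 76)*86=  - 313728 = - 2^7*3^1 * 19^1*43^1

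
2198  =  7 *314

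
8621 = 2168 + 6453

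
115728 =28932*4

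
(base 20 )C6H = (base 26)77N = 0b1001101001001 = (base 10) 4937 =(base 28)689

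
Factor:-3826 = -2^1*1913^1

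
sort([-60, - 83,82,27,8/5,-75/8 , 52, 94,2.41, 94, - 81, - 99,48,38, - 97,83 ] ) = [ - 99 ,-97, - 83, - 81,-60,-75/8,8/5,2.41,27, 38, 48,52 , 82, 83, 94,94 ] 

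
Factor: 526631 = 7^1*23^1*3271^1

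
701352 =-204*(-3438) 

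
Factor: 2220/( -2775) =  - 2^2 * 5^(-1) = -  4/5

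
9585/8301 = 1+428/2767  =  1.15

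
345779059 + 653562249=999341308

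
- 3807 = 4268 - 8075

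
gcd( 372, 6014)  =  62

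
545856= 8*68232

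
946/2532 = 473/1266= 0.37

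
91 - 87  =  4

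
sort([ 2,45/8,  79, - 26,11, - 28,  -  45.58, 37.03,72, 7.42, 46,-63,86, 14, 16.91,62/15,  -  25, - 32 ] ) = [ - 63,  -  45.58,- 32,  -  28,-26,  -  25, 2 , 62/15 , 45/8,7.42, 11,14,16.91,37.03, 46,72,79,86] 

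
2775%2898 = 2775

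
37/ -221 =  - 37/221 = -0.17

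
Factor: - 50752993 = -50752993^1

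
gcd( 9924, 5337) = 3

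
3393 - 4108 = -715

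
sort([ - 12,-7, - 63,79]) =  [ - 63,-12, - 7 , 79] 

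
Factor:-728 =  - 2^3*7^1*13^1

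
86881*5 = 434405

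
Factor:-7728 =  - 2^4*3^1*7^1*23^1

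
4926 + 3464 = 8390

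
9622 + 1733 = 11355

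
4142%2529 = 1613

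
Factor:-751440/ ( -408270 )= 808/439=2^3*101^1*439^( - 1)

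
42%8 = 2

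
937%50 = 37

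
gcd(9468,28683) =9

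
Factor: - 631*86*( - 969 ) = 52583754= 2^1*3^1 * 17^1*19^1*43^1*631^1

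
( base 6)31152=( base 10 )4172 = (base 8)10114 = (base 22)8DE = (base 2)1000001001100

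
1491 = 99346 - 97855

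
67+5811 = 5878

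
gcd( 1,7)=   1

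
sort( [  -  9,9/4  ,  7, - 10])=[ - 10,-9, 9/4,7] 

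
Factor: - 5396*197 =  - 1063012  =  -2^2*19^1*71^1*197^1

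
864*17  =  14688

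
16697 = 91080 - 74383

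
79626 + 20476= 100102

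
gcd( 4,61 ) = 1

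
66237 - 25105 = 41132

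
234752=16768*14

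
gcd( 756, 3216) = 12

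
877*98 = 85946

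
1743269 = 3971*439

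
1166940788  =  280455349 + 886485439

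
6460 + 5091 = 11551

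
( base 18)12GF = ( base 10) 6783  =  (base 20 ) GJ3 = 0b1101001111111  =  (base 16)1A7F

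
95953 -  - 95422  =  191375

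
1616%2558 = 1616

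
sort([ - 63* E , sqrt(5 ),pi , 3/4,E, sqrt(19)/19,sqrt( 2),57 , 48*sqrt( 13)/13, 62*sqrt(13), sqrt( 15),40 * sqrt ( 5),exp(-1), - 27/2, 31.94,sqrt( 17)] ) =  [- 63*E,-27/2,  sqrt( 19)/19, exp ( - 1),  3/4, sqrt( 2), sqrt( 5), E, pi, sqrt( 15), sqrt( 17), 48*sqrt( 13) /13, 31.94,57,40 * sqrt(5), 62*sqrt( 13 )]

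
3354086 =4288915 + -934829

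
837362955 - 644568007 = 192794948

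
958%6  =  4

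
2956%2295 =661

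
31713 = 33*961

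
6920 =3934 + 2986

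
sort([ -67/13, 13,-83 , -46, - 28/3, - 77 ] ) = [  -  83,-77 ,- 46, - 28/3,-67/13,13]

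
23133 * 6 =138798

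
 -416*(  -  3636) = 1512576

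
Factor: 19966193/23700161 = 13^1*1103^( - 1) * 21487^ ( -1 )*1535861^1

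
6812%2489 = 1834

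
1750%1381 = 369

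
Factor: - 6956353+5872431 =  - 2^1*7^1 * 139^1*557^1 = - 1083922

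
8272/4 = 2068 = 2068.00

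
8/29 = 8/29 = 0.28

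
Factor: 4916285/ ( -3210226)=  -2^( - 1 )*5^1 * 11^1* 563^( - 1)*2851^(-1 )*89387^1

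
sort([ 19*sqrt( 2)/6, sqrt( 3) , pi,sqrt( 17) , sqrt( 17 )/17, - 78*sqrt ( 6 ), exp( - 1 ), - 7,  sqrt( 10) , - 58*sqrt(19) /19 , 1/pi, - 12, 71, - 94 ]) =[ - 78*sqrt( 6), - 94 , - 58*sqrt( 19) /19,-12,-7,sqrt (17) /17, 1/pi, exp( - 1 ), sqrt( 3), pi, sqrt(10),sqrt( 17),  19*sqrt (2)/6, 71] 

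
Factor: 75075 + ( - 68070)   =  3^1*5^1*467^1=7005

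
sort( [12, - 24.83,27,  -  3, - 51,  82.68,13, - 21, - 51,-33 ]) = [-51, - 51, - 33, - 24.83, - 21, - 3,12,13,27, 82.68 ] 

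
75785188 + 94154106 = 169939294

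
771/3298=771/3298  =  0.23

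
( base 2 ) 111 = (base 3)21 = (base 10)7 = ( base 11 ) 7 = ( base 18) 7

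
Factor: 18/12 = 3/2 = 2^( - 1)*3^1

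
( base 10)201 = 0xC9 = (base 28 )75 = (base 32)69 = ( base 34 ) 5V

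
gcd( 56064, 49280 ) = 128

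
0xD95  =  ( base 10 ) 3477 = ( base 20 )8DH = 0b110110010101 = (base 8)6625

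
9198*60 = 551880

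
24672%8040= 552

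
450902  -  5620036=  - 5169134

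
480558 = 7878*61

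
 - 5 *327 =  - 1635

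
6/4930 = 3/2465 = 0.00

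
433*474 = 205242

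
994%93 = 64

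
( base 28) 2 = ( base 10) 2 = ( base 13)2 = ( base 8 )2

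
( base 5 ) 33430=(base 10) 2365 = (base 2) 100100111101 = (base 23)4aj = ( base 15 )a7a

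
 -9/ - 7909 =9/7909 = 0.00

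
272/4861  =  272/4861 = 0.06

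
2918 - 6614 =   -  3696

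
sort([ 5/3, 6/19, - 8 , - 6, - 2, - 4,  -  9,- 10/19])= [- 9,-8, - 6, - 4,-2,  -  10/19,6/19,5/3]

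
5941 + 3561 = 9502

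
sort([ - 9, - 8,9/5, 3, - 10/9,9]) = [ - 9, - 8, - 10/9,9/5,3,9]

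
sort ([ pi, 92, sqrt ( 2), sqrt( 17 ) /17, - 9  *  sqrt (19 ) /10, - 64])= [-64, - 9*sqrt (19)/10, sqrt( 17 )/17, sqrt( 2 ), pi, 92 ] 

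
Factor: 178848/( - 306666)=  - 368/631=- 2^4*23^1 *631^ ( - 1)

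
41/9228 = 41/9228=0.00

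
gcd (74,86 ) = 2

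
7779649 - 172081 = 7607568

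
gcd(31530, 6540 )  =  30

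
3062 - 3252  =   - 190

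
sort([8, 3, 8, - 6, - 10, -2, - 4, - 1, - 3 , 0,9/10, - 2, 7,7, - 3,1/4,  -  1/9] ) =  [ - 10 , - 6, -4 , - 3,-3, - 2, - 2, - 1,-1/9,0, 1/4,9/10, 3,7, 7,8,8 ]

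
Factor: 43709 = 109^1 * 401^1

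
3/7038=1/2346  =  0.00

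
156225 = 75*2083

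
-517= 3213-3730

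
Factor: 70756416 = 2^6 * 3^4*13649^1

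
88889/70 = 88889/70 = 1269.84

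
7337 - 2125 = 5212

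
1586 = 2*793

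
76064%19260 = 18284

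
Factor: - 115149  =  -3^1*131^1*293^1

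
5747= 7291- 1544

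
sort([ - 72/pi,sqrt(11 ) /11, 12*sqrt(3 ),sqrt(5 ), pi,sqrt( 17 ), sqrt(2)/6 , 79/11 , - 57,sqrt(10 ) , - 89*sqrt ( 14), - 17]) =[ - 89*sqrt( 14),- 57,  -  72/pi,-17,sqrt ( 2 ) /6,sqrt(11 )/11,  sqrt(5),pi,sqrt(10 ), sqrt( 17 ),79/11, 12*sqrt(3 ) ] 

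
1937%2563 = 1937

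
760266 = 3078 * 247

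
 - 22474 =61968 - 84442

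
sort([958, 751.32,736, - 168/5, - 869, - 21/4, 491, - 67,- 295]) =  [ - 869, - 295,  -  67, - 168/5, - 21/4, 491,736,  751.32,  958] 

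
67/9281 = 67/9281 = 0.01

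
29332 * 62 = 1818584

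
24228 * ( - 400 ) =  - 9691200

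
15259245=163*93615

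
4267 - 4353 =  - 86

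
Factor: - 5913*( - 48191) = 3^4*11^1*13^1 * 73^1*337^1 = 284953383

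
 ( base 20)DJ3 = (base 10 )5583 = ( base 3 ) 21122210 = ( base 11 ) 4216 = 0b1010111001111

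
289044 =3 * 96348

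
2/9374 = 1/4687 = 0.00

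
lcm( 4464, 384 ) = 35712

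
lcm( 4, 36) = 36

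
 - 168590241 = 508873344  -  677463585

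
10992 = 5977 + 5015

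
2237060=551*4060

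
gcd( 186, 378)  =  6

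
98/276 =49/138 = 0.36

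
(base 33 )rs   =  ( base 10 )919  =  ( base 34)R1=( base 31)tk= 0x397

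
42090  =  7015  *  6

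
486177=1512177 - 1026000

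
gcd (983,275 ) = 1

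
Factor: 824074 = 2^1  *  412037^1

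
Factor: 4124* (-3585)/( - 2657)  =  14784540/2657  =  2^2* 3^1*5^1*239^1*1031^1*2657^( - 1) 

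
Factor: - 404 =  - 2^2*101^1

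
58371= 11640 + 46731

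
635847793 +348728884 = 984576677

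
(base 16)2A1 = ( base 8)1241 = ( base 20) 1DD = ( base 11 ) 562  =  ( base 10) 673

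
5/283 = 5/283= 0.02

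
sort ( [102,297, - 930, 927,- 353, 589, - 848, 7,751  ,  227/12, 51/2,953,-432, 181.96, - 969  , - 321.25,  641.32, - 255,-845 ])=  [ - 969, - 930, - 848, - 845, - 432, - 353, - 321.25, - 255,7,227/12,51/2,102 , 181.96,297, 589,641.32,751,927,953 ] 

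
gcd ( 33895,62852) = 1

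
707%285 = 137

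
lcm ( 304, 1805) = 28880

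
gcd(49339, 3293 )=1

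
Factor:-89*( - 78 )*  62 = 2^2*3^1*13^1*31^1 * 89^1 = 430404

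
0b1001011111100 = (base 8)11374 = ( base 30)5C0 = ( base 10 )4860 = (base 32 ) 4ns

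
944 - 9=935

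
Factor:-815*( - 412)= 335780  =  2^2*5^1*103^1 * 163^1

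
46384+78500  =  124884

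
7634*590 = 4504060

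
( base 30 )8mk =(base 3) 101210212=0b1111011001000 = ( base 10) 7880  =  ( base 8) 17310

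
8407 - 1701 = 6706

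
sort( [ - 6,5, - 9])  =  [ - 9, - 6,5]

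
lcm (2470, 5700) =74100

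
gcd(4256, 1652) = 28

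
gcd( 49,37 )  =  1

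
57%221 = 57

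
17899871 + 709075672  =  726975543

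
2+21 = 23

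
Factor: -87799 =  - 19^1*4621^1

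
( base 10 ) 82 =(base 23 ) 3D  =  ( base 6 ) 214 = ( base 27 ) 31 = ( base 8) 122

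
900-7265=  - 6365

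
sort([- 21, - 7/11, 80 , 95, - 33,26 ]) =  [ - 33 , - 21,-7/11,  26 , 80,95] 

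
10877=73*149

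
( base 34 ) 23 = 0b1000111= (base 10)71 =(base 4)1013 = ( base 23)32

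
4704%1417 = 453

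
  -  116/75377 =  - 116/75377 = -0.00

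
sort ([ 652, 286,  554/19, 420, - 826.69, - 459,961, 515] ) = [ - 826.69,-459,554/19, 286, 420,515,652,961 ] 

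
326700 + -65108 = 261592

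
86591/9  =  9621 + 2/9 = 9621.22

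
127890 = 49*2610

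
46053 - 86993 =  - 40940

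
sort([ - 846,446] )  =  [ - 846,446 ]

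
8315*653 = 5429695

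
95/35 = 19/7 = 2.71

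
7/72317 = 1/10331 = 0.00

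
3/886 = 3/886=0.00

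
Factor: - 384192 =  - 2^6*3^2*23^1*29^1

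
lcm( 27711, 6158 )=55422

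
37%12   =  1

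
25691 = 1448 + 24243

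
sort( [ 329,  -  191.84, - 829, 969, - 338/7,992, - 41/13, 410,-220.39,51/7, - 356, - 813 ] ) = [- 829, - 813, - 356, - 220.39, - 191.84,-338/7, - 41/13,51/7,329, 410 , 969,992] 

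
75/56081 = 75/56081 = 0.00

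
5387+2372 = 7759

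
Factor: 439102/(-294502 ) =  - 13^( - 1 )*47^( - 1)*911^1 = - 911/611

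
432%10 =2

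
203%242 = 203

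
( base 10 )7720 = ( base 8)17050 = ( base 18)15eg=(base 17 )19c2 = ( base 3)101120221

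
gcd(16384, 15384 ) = 8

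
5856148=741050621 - 735194473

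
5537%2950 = 2587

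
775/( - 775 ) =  - 1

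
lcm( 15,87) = 435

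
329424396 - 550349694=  - 220925298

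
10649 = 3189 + 7460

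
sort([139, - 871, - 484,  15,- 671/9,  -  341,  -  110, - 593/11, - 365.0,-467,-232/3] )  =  [-871, - 484, - 467, - 365.0,-341,-110, - 232/3 , - 671/9, - 593/11,15, 139] 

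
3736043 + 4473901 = 8209944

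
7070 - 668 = 6402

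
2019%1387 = 632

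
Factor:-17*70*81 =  - 96390 = - 2^1*3^4*5^1 *7^1*17^1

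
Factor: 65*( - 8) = -2^3* 5^1 * 13^1 = - 520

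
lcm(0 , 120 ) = 0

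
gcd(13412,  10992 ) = 4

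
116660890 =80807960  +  35852930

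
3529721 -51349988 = -47820267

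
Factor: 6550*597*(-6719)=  - 2^1*3^1*5^2*131^1  *  199^1*6719^1 = -  26273641650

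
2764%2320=444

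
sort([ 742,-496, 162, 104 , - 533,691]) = [ - 533, - 496,104,162, 691, 742]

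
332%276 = 56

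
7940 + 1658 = 9598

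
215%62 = 29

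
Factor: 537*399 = 3^2 * 7^1*19^1*179^1 = 214263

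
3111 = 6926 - 3815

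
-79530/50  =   - 7953/5= - 1590.60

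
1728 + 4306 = 6034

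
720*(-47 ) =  - 33840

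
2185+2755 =4940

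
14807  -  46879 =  - 32072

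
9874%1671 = 1519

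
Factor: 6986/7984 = 7/8 = 2^( - 3) * 7^1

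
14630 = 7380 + 7250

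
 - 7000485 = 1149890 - 8150375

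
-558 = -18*31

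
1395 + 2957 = 4352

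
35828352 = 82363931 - 46535579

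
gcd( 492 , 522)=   6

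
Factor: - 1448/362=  - 2^2 = - 4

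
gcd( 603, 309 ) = 3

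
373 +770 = 1143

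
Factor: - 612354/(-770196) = 2^( - 1) *7^( - 1)*53^( - 1)*173^( - 1)*102059^1 = 102059/128366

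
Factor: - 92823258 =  - 2^1*3^1*11^1*29^1* 48497^1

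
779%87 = 83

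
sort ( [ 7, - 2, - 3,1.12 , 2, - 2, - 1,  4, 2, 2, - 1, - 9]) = [ - 9, - 3,- 2, - 2, - 1, - 1,1.12 , 2,2,2, 4,7]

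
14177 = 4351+9826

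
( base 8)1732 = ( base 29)150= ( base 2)1111011010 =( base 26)1BO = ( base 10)986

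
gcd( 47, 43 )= 1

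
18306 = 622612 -604306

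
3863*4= 15452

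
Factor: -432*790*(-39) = 2^5*3^4*5^1*13^1*79^1 = 13309920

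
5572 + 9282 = 14854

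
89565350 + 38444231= 128009581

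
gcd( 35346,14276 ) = 86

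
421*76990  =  32412790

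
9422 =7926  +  1496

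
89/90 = 89/90 = 0.99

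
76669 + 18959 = 95628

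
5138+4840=9978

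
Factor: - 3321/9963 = - 3^( - 1 ) = -1/3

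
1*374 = 374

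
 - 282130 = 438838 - 720968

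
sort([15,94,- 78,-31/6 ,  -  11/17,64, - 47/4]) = [-78, - 47/4, - 31/6, - 11/17, 15,  64,94 ]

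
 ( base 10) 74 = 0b1001010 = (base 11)68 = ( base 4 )1022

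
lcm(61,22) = 1342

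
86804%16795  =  2829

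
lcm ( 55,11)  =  55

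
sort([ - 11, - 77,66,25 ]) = [ - 77,- 11,25, 66 ]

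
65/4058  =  65/4058=0.02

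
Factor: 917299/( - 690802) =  -2^( - 1)* 7^( - 3)*19^( - 1)*29^1 * 47^1*53^ ( - 1 )*673^1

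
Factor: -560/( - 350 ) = 2^3*5^( - 1) = 8/5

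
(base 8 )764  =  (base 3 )200112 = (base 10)500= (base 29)h7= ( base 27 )ie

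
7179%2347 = 138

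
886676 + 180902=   1067578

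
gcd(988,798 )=38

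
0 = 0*807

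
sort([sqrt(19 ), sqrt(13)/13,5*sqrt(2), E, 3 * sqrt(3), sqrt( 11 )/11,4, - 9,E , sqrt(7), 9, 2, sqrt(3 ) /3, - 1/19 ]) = [-9 , - 1/19,  sqrt(13 ) /13,sqrt(11) /11,sqrt(3) /3, 2,sqrt( 7), E, E, 4,sqrt(19), 3*sqrt(3 ),  5*sqrt( 2),9]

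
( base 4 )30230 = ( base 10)812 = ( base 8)1454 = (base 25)17c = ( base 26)156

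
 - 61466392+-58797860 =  - 120264252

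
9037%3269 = 2499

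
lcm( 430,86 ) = 430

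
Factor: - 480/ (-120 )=4 = 2^2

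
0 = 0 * 984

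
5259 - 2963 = 2296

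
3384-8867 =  - 5483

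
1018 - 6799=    - 5781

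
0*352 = 0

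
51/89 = 51/89= 0.57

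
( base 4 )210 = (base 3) 1100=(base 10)36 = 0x24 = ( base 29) 17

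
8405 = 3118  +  5287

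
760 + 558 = 1318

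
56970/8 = 7121 + 1/4 = 7121.25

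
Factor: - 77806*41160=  - 2^4 * 3^1*5^1  *  7^3*38903^1 = -  3202494960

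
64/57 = 64/57 = 1.12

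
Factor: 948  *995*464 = 2^6 * 3^1 * 5^1*29^1*79^1*199^1  =  437672640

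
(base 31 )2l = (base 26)35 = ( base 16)53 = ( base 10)83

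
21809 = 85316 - 63507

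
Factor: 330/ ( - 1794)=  - 5^1 * 11^1*13^( - 1)*23^(-1 ) = - 55/299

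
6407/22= 6407/22 = 291.23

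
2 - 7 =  - 5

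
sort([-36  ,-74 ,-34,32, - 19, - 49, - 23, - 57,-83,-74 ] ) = [-83, - 74,-74 , - 57,- 49,-36, - 34, - 23,  -  19, 32 ] 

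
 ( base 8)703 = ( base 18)171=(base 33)DM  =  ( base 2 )111000011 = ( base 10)451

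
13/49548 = 13/49548 = 0.00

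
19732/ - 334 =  - 60 +154/167=- 59.08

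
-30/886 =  - 1 +428/443=- 0.03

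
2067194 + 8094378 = 10161572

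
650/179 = 3 + 113/179 =3.63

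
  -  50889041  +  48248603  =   - 2640438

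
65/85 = 13/17= 0.76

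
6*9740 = 58440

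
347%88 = 83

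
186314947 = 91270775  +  95044172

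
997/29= 34  +  11/29 = 34.38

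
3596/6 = 599 + 1/3 = 599.33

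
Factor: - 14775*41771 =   -  3^1*5^2*197^1*41771^1 = -617166525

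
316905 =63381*5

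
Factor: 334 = 2^1*167^1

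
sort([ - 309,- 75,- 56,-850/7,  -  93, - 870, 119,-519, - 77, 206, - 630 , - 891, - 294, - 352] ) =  [ -891, - 870,-630,  -  519, - 352, - 309,- 294, - 850/7, - 93,- 77, - 75,- 56, 119,206 ] 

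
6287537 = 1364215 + 4923322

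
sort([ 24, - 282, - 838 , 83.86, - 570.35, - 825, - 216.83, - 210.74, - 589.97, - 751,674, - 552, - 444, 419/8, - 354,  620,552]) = [ - 838 , - 825, - 751,  -  589.97 , - 570.35, - 552, - 444,  -  354, - 282,  -  216.83,-210.74,24,419/8, 83.86,552,620,674 ]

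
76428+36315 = 112743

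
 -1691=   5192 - 6883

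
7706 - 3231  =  4475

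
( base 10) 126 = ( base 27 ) 4i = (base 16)7e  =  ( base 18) 70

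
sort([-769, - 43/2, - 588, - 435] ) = [- 769,-588, - 435, - 43/2] 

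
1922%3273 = 1922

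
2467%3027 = 2467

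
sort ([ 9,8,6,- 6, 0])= [ - 6, 0,6,8, 9] 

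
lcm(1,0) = 0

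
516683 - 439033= 77650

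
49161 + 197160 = 246321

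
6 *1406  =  8436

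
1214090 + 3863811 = 5077901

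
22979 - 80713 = -57734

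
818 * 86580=70822440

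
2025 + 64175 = 66200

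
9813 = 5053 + 4760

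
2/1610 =1/805 = 0.00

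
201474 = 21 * 9594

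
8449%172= 21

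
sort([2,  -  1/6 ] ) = [ - 1/6,2] 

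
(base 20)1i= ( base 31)17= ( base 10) 38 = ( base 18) 22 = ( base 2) 100110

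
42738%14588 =13562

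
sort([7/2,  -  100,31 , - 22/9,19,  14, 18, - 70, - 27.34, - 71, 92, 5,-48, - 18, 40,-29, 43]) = [ - 100,- 71, - 70, - 48, - 29, - 27.34 , - 18, - 22/9,7/2,  5, 14,18, 19, 31,40,43,92 ]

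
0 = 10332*0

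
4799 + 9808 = 14607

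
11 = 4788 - 4777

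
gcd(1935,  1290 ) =645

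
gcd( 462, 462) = 462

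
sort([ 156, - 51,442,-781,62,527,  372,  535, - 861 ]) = [ - 861 ,-781 , - 51,62, 156,372, 442, 527,535 ]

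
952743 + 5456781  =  6409524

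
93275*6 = 559650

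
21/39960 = 7/13320= 0.00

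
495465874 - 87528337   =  407937537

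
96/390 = 16/65 = 0.25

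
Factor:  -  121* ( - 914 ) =2^1*11^2 * 457^1 = 110594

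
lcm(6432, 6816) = 456672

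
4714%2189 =336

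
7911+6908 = 14819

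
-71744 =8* (  -  8968)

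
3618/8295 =1206/2765 = 0.44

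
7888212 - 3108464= 4779748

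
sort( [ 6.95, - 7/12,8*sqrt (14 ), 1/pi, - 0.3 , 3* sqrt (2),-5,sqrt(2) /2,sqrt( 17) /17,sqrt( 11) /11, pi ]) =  [ - 5, - 7/12,-0.3,sqrt ( 17) /17, sqrt( 11)/11,1/pi,sqrt( 2)/2,pi,3*sqrt(2), 6.95 , 8*sqrt( 14) ]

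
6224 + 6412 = 12636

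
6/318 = 1/53 = 0.02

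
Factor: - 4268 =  - 2^2*11^1*97^1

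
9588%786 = 156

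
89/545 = 89/545  =  0.16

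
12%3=0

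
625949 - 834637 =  - 208688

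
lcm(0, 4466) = 0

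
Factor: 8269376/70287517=2^6*19^(- 1)*23^ ( - 1)*129209^1*160841^( - 1 )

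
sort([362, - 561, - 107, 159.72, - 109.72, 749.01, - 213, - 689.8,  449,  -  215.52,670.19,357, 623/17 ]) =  [- 689.8, - 561, - 215.52, - 213 , - 109.72, - 107, 623/17, 159.72,  357, 362,449, 670.19, 749.01]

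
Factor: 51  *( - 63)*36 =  - 2^2*3^5*7^1*17^1 = - 115668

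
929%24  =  17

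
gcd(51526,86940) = 2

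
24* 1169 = 28056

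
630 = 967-337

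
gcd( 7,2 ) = 1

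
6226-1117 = 5109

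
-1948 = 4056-6004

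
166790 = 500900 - 334110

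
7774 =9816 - 2042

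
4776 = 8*597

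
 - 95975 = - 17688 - 78287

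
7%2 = 1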